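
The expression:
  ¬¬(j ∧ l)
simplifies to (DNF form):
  j ∧ l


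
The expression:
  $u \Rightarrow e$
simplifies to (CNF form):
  $e \vee \neg u$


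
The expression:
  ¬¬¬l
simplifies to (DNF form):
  ¬l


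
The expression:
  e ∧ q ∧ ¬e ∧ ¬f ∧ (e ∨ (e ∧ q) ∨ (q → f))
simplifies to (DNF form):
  False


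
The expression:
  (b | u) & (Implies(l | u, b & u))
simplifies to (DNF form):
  (b & u) | (b & ~l)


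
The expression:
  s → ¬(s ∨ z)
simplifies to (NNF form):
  ¬s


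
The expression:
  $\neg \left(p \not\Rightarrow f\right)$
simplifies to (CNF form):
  $f \vee \neg p$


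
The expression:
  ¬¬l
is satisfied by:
  {l: True}


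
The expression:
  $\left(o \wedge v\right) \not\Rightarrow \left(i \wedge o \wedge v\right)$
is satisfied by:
  {o: True, v: True, i: False}


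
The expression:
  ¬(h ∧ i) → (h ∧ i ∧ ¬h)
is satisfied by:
  {h: True, i: True}


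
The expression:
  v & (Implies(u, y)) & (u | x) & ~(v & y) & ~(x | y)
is never true.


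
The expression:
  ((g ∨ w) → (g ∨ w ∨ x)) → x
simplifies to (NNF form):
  x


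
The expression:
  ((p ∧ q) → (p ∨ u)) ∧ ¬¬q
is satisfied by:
  {q: True}


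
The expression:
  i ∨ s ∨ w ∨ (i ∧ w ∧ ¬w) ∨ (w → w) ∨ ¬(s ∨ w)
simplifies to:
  True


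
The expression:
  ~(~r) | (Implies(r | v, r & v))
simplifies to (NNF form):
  r | ~v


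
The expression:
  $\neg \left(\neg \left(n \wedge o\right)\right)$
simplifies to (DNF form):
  $n \wedge o$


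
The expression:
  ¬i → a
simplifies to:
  a ∨ i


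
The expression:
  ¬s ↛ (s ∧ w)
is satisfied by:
  {s: False}


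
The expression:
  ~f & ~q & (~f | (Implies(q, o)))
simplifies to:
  ~f & ~q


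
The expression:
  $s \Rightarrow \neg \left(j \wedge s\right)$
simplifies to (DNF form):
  $\neg j \vee \neg s$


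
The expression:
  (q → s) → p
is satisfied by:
  {q: True, p: True, s: False}
  {p: True, s: False, q: False}
  {q: True, p: True, s: True}
  {p: True, s: True, q: False}
  {q: True, s: False, p: False}


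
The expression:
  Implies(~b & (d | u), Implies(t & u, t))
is always true.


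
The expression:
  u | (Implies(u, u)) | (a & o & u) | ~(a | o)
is always true.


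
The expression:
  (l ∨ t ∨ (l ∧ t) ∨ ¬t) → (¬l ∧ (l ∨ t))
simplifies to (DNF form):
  t ∧ ¬l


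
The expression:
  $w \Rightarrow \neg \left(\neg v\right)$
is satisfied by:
  {v: True, w: False}
  {w: False, v: False}
  {w: True, v: True}


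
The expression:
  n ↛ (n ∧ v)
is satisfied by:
  {n: True, v: False}


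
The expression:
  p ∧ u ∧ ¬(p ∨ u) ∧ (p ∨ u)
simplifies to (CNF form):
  False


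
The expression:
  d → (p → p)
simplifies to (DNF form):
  True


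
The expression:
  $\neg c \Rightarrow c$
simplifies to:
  $c$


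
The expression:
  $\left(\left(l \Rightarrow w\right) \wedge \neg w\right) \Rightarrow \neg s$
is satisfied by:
  {l: True, w: True, s: False}
  {l: True, s: False, w: False}
  {w: True, s: False, l: False}
  {w: False, s: False, l: False}
  {l: True, w: True, s: True}
  {l: True, s: True, w: False}
  {w: True, s: True, l: False}


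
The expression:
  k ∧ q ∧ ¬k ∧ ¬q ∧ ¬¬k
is never true.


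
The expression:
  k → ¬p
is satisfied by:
  {p: False, k: False}
  {k: True, p: False}
  {p: True, k: False}


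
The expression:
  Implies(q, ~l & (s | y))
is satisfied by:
  {y: True, s: True, q: False, l: False}
  {y: True, s: False, q: False, l: False}
  {s: True, l: False, y: False, q: False}
  {l: False, s: False, y: False, q: False}
  {l: True, y: True, s: True, q: False}
  {l: True, y: True, s: False, q: False}
  {l: True, s: True, y: False, q: False}
  {l: True, s: False, y: False, q: False}
  {q: True, y: True, s: True, l: False}
  {q: True, y: True, s: False, l: False}
  {q: True, s: True, y: False, l: False}


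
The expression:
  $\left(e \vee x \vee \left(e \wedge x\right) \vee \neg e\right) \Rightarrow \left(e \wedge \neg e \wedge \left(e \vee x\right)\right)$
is never true.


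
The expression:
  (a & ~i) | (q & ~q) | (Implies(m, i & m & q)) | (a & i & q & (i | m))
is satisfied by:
  {q: True, a: True, m: False, i: False}
  {q: True, a: False, m: False, i: False}
  {a: True, q: False, m: False, i: False}
  {q: False, a: False, m: False, i: False}
  {i: True, q: True, a: True, m: False}
  {i: True, q: True, a: False, m: False}
  {i: True, a: True, q: False, m: False}
  {i: True, a: False, q: False, m: False}
  {q: True, m: True, a: True, i: False}
  {m: True, a: True, i: False, q: False}
  {i: True, q: True, m: True, a: True}
  {i: True, q: True, m: True, a: False}


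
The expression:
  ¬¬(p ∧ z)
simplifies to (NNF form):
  p ∧ z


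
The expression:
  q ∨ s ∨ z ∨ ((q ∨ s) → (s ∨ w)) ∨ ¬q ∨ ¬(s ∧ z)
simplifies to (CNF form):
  True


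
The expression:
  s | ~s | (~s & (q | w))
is always true.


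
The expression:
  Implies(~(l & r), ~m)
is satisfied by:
  {r: True, l: True, m: False}
  {r: True, l: False, m: False}
  {l: True, r: False, m: False}
  {r: False, l: False, m: False}
  {r: True, m: True, l: True}


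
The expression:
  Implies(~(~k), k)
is always true.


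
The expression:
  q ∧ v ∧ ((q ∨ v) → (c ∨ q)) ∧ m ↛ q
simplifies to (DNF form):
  False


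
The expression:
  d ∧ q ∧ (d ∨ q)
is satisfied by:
  {d: True, q: True}


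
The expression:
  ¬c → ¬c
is always true.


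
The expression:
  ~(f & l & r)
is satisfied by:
  {l: False, r: False, f: False}
  {f: True, l: False, r: False}
  {r: True, l: False, f: False}
  {f: True, r: True, l: False}
  {l: True, f: False, r: False}
  {f: True, l: True, r: False}
  {r: True, l: True, f: False}


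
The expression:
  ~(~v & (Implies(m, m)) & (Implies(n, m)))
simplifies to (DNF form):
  v | (n & ~m)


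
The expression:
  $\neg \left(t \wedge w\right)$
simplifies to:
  $\neg t \vee \neg w$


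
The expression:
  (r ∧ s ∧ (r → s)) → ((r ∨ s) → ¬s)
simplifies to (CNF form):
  ¬r ∨ ¬s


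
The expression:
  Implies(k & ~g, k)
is always true.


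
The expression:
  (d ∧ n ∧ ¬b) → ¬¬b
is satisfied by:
  {b: True, d: False, n: False}
  {d: False, n: False, b: False}
  {b: True, n: True, d: False}
  {n: True, d: False, b: False}
  {b: True, d: True, n: False}
  {d: True, b: False, n: False}
  {b: True, n: True, d: True}


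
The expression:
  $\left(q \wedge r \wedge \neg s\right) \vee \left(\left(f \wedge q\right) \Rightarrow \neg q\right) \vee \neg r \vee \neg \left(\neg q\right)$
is always true.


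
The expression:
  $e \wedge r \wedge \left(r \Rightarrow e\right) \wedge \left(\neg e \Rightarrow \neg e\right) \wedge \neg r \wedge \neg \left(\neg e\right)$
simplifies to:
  $\text{False}$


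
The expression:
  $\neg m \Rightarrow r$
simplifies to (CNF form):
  $m \vee r$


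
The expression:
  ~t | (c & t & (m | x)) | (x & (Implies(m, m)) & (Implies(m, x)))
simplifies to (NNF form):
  x | ~t | (c & m)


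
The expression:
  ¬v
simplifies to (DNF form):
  ¬v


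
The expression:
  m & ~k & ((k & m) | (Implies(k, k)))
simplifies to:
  m & ~k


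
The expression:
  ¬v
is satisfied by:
  {v: False}


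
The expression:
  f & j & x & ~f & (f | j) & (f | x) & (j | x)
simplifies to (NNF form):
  False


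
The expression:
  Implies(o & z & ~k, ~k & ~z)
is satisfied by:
  {k: True, o: False, z: False}
  {o: False, z: False, k: False}
  {k: True, z: True, o: False}
  {z: True, o: False, k: False}
  {k: True, o: True, z: False}
  {o: True, k: False, z: False}
  {k: True, z: True, o: True}


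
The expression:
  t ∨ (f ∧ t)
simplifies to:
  t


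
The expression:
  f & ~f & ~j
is never true.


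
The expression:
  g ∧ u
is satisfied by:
  {u: True, g: True}


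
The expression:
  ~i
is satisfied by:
  {i: False}


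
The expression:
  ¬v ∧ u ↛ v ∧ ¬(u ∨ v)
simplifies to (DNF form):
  False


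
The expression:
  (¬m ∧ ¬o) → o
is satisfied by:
  {o: True, m: True}
  {o: True, m: False}
  {m: True, o: False}


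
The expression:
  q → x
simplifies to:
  x ∨ ¬q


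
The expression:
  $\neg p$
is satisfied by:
  {p: False}


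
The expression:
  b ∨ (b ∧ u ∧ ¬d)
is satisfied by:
  {b: True}


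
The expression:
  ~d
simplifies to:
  ~d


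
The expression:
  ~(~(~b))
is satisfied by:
  {b: False}


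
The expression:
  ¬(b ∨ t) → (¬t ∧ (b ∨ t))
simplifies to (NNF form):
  b ∨ t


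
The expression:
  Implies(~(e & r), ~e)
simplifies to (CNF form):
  r | ~e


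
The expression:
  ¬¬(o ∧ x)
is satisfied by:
  {x: True, o: True}


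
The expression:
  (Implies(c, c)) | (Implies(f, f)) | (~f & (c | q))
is always true.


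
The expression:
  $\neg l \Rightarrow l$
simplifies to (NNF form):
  $l$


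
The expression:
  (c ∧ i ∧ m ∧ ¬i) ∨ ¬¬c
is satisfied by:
  {c: True}


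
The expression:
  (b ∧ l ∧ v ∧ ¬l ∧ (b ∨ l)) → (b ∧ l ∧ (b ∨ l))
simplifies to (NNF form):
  True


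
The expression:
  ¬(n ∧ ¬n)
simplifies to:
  True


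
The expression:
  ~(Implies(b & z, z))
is never true.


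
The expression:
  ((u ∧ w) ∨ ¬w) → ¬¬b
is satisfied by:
  {b: True, w: True, u: False}
  {b: True, w: False, u: False}
  {b: True, u: True, w: True}
  {b: True, u: True, w: False}
  {w: True, u: False, b: False}


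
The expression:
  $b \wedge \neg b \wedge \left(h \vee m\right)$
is never true.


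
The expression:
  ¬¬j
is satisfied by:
  {j: True}


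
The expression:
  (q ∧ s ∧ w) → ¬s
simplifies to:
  ¬q ∨ ¬s ∨ ¬w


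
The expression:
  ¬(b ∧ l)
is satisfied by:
  {l: False, b: False}
  {b: True, l: False}
  {l: True, b: False}


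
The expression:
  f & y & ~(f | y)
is never true.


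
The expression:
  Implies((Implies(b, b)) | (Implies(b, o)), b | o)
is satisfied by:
  {b: True, o: True}
  {b: True, o: False}
  {o: True, b: False}


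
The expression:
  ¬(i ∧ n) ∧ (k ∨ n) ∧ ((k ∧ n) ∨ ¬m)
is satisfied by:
  {n: True, k: True, i: False, m: False}
  {n: True, i: False, m: False, k: False}
  {k: True, i: False, m: False, n: False}
  {k: True, i: True, m: False, n: False}
  {n: True, m: True, k: True, i: False}


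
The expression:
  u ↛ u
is never true.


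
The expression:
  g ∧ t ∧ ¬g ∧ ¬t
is never true.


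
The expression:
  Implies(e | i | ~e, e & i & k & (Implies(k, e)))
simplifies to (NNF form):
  e & i & k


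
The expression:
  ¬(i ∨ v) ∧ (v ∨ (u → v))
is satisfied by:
  {u: False, v: False, i: False}


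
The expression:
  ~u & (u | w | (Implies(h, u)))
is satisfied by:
  {w: True, u: False, h: False}
  {u: False, h: False, w: False}
  {w: True, h: True, u: False}


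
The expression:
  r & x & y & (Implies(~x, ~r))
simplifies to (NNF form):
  r & x & y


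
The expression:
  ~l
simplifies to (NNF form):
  ~l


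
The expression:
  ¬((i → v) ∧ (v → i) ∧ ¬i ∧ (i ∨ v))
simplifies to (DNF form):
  True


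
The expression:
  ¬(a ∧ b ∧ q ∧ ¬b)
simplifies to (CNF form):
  True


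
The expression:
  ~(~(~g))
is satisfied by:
  {g: False}


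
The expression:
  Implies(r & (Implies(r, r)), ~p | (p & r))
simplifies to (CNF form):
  True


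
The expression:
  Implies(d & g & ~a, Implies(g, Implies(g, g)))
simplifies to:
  True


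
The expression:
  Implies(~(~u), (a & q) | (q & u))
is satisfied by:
  {q: True, u: False}
  {u: False, q: False}
  {u: True, q: True}


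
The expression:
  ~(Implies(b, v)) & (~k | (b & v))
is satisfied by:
  {b: True, v: False, k: False}


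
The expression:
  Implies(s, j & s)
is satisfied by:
  {j: True, s: False}
  {s: False, j: False}
  {s: True, j: True}


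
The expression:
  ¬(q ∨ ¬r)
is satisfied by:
  {r: True, q: False}


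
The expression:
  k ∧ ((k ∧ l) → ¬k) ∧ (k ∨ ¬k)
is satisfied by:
  {k: True, l: False}


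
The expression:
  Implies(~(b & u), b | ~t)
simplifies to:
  b | ~t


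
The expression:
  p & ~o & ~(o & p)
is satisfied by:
  {p: True, o: False}


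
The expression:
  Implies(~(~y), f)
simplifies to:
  f | ~y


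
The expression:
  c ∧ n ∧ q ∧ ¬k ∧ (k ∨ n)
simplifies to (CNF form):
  c ∧ n ∧ q ∧ ¬k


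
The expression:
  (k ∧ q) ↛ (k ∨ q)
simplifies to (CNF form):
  False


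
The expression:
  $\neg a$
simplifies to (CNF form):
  $\neg a$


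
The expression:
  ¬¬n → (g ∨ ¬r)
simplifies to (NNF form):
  g ∨ ¬n ∨ ¬r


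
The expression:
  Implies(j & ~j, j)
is always true.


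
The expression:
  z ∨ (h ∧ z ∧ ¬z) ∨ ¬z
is always true.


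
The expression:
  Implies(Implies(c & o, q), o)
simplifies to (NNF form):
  o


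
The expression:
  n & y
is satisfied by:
  {y: True, n: True}


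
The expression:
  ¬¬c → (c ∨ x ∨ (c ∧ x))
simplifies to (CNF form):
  True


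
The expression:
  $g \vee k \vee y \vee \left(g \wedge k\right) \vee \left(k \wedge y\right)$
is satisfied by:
  {y: True, k: True, g: True}
  {y: True, k: True, g: False}
  {y: True, g: True, k: False}
  {y: True, g: False, k: False}
  {k: True, g: True, y: False}
  {k: True, g: False, y: False}
  {g: True, k: False, y: False}


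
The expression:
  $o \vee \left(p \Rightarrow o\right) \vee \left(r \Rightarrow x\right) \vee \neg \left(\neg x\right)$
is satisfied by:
  {x: True, o: True, p: False, r: False}
  {x: True, p: False, o: False, r: False}
  {o: True, x: False, p: False, r: False}
  {x: False, p: False, o: False, r: False}
  {r: True, x: True, o: True, p: False}
  {r: True, x: True, p: False, o: False}
  {r: True, o: True, x: False, p: False}
  {r: True, x: False, p: False, o: False}
  {x: True, p: True, o: True, r: False}
  {x: True, p: True, r: False, o: False}
  {p: True, o: True, r: False, x: False}
  {p: True, r: False, o: False, x: False}
  {x: True, p: True, r: True, o: True}
  {x: True, p: True, r: True, o: False}
  {p: True, r: True, o: True, x: False}


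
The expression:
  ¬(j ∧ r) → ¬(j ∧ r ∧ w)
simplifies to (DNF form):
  True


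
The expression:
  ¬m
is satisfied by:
  {m: False}


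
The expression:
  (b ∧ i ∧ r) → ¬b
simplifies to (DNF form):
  ¬b ∨ ¬i ∨ ¬r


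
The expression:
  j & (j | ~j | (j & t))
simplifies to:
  j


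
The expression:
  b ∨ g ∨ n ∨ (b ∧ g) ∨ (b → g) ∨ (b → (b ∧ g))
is always true.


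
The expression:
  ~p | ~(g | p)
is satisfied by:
  {p: False}


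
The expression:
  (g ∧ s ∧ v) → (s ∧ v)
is always true.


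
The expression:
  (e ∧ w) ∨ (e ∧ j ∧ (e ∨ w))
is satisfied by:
  {e: True, w: True, j: True}
  {e: True, w: True, j: False}
  {e: True, j: True, w: False}


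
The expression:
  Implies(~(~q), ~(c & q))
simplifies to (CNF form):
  ~c | ~q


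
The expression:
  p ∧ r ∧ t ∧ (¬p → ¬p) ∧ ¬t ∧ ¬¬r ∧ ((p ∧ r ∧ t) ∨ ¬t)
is never true.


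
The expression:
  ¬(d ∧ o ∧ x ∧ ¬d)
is always true.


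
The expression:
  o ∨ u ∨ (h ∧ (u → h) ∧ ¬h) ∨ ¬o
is always true.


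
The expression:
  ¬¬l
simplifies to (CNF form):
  l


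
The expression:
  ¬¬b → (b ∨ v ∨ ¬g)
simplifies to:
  True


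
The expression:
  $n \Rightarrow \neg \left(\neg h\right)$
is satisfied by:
  {h: True, n: False}
  {n: False, h: False}
  {n: True, h: True}


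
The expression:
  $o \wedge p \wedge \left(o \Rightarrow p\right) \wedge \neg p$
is never true.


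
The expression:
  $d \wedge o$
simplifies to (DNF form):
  $d \wedge o$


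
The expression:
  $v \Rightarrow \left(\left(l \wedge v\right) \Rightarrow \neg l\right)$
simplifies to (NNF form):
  $\neg l \vee \neg v$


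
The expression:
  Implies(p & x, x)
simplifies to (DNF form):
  True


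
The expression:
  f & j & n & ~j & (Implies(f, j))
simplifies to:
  False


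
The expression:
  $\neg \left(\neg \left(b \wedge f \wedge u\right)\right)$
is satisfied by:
  {u: True, b: True, f: True}


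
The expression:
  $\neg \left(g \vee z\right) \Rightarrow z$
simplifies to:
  $g \vee z$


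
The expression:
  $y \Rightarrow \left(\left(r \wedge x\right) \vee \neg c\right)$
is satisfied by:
  {r: True, x: True, c: False, y: False}
  {r: True, x: False, c: False, y: False}
  {x: True, r: False, c: False, y: False}
  {r: False, x: False, c: False, y: False}
  {r: True, y: True, x: True, c: False}
  {r: True, y: True, x: False, c: False}
  {y: True, x: True, r: False, c: False}
  {y: True, r: False, x: False, c: False}
  {r: True, c: True, x: True, y: False}
  {r: True, c: True, x: False, y: False}
  {c: True, x: True, r: False, y: False}
  {c: True, r: False, x: False, y: False}
  {r: True, y: True, c: True, x: True}


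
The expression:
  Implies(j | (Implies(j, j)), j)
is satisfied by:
  {j: True}


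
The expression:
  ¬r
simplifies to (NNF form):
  ¬r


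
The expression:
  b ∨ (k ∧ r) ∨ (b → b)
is always true.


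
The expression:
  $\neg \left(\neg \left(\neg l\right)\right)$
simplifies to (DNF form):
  $\neg l$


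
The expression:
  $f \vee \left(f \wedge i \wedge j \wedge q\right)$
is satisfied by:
  {f: True}


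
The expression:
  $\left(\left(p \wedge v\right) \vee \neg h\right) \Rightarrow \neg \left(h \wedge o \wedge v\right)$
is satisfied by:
  {p: False, v: False, o: False, h: False}
  {h: True, p: False, v: False, o: False}
  {o: True, p: False, v: False, h: False}
  {h: True, o: True, p: False, v: False}
  {v: True, h: False, p: False, o: False}
  {h: True, v: True, p: False, o: False}
  {o: True, v: True, h: False, p: False}
  {h: True, o: True, v: True, p: False}
  {p: True, o: False, v: False, h: False}
  {h: True, p: True, o: False, v: False}
  {o: True, p: True, h: False, v: False}
  {h: True, o: True, p: True, v: False}
  {v: True, p: True, o: False, h: False}
  {h: True, v: True, p: True, o: False}
  {o: True, v: True, p: True, h: False}


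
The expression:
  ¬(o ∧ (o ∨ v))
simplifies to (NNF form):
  ¬o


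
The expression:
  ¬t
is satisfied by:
  {t: False}


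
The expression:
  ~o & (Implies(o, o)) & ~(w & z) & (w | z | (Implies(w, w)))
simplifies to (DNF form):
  (~o & ~w) | (~o & ~z)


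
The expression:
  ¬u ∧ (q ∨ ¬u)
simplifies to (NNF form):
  ¬u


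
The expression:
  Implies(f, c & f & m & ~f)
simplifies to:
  ~f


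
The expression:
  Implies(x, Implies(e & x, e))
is always true.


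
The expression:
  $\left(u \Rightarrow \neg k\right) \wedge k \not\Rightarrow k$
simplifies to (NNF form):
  $\text{False}$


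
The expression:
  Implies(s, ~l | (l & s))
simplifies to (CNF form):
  True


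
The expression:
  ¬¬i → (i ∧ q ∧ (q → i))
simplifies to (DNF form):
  q ∨ ¬i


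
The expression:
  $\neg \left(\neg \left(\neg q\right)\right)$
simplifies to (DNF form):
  $\neg q$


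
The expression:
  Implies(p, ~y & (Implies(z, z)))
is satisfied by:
  {p: False, y: False}
  {y: True, p: False}
  {p: True, y: False}


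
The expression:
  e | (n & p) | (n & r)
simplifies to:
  e | (n & p) | (n & r)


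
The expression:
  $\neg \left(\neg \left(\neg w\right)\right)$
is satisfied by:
  {w: False}


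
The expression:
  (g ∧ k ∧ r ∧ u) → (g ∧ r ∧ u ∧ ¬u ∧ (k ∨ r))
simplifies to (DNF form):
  ¬g ∨ ¬k ∨ ¬r ∨ ¬u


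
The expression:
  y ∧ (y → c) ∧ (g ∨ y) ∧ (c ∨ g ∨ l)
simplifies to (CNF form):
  c ∧ y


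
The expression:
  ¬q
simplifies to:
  ¬q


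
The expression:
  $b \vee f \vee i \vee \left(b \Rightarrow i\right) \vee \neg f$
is always true.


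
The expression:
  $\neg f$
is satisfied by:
  {f: False}


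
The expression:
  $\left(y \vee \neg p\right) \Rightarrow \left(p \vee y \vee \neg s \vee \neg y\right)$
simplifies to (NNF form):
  $\text{True}$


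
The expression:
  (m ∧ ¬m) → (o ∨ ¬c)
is always true.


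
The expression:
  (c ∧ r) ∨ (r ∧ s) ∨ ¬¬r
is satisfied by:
  {r: True}


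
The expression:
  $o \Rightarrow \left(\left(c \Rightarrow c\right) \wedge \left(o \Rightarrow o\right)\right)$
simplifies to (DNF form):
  $\text{True}$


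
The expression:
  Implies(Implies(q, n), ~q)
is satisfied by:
  {q: False, n: False}
  {n: True, q: False}
  {q: True, n: False}


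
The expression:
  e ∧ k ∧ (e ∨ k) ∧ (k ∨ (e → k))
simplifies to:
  e ∧ k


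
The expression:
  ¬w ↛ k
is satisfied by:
  {k: True, w: False}
  {w: False, k: False}
  {w: True, k: True}


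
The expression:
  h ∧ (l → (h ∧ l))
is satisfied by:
  {h: True}


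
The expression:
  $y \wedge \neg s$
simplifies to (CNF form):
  $y \wedge \neg s$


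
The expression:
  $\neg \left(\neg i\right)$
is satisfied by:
  {i: True}


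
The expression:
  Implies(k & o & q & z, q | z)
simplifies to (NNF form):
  True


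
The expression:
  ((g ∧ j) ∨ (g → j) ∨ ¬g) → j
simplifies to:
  g ∨ j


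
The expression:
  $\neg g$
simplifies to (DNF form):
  $\neg g$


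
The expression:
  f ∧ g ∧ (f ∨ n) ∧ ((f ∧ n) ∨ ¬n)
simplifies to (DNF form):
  f ∧ g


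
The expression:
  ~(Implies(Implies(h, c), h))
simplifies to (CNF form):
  ~h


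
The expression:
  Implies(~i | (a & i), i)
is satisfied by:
  {i: True}


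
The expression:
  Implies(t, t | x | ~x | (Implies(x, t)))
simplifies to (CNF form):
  True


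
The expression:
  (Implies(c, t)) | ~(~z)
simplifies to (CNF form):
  t | z | ~c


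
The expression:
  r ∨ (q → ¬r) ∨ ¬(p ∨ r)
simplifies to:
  True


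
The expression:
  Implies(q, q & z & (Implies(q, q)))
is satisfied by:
  {z: True, q: False}
  {q: False, z: False}
  {q: True, z: True}


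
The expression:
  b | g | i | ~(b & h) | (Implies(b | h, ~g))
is always true.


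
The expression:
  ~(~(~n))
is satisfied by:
  {n: False}


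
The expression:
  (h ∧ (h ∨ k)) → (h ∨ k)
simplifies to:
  True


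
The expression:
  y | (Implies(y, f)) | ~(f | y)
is always true.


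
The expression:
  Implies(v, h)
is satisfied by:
  {h: True, v: False}
  {v: False, h: False}
  {v: True, h: True}


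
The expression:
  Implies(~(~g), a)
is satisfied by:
  {a: True, g: False}
  {g: False, a: False}
  {g: True, a: True}


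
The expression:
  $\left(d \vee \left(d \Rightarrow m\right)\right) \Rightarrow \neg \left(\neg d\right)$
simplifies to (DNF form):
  $d$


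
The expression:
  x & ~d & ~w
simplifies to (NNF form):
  x & ~d & ~w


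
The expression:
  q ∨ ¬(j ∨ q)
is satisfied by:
  {q: True, j: False}
  {j: False, q: False}
  {j: True, q: True}


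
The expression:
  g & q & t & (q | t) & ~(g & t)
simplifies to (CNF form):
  False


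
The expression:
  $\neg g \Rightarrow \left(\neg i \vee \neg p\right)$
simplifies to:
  $g \vee \neg i \vee \neg p$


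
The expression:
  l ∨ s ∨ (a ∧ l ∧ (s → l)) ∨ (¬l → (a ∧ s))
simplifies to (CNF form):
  l ∨ s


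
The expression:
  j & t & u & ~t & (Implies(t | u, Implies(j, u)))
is never true.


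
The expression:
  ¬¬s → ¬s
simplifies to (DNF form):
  ¬s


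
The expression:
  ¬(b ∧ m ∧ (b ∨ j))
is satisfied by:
  {m: False, b: False}
  {b: True, m: False}
  {m: True, b: False}


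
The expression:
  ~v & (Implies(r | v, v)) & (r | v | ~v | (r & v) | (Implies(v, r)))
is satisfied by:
  {v: False, r: False}


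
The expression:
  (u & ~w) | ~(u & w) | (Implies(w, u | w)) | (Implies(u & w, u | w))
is always true.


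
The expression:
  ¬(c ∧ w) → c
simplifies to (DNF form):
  c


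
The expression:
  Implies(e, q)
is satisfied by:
  {q: True, e: False}
  {e: False, q: False}
  {e: True, q: True}


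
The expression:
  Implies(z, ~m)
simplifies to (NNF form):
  ~m | ~z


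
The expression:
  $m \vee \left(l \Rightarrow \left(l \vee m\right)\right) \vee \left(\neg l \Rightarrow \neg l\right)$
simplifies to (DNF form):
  $\text{True}$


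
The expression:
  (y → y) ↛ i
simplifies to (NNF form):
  ¬i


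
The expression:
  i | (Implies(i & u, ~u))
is always true.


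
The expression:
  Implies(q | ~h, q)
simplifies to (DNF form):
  h | q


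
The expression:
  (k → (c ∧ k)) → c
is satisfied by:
  {k: True, c: True}
  {k: True, c: False}
  {c: True, k: False}


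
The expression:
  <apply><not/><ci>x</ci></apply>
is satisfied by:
  {x: False}


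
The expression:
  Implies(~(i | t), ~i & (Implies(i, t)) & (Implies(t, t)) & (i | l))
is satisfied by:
  {i: True, t: True, l: True}
  {i: True, t: True, l: False}
  {i: True, l: True, t: False}
  {i: True, l: False, t: False}
  {t: True, l: True, i: False}
  {t: True, l: False, i: False}
  {l: True, t: False, i: False}


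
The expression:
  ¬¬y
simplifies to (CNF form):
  y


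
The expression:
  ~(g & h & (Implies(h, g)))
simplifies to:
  ~g | ~h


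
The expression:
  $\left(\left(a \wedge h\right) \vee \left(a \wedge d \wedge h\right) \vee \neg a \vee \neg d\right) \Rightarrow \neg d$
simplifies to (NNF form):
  $\left(a \wedge \neg h\right) \vee \neg d$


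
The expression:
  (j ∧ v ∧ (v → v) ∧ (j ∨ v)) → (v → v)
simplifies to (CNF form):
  True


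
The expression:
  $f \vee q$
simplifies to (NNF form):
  $f \vee q$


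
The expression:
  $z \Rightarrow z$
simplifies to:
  $\text{True}$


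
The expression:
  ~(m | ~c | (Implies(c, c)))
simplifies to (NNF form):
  False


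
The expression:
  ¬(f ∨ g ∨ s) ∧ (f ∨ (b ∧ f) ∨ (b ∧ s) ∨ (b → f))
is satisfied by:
  {g: False, b: False, f: False, s: False}


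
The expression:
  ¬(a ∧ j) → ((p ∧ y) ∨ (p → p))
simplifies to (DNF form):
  True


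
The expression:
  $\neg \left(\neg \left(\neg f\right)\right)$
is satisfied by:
  {f: False}


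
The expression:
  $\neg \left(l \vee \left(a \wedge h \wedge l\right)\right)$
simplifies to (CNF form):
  $\neg l$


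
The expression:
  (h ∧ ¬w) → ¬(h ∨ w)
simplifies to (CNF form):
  w ∨ ¬h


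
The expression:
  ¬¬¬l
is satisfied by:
  {l: False}


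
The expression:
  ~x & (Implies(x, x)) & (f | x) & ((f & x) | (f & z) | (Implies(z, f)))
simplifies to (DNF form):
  f & ~x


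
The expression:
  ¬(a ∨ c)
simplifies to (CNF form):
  ¬a ∧ ¬c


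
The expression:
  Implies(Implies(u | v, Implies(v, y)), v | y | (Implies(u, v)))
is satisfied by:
  {y: True, v: True, u: False}
  {y: True, u: False, v: False}
  {v: True, u: False, y: False}
  {v: False, u: False, y: False}
  {y: True, v: True, u: True}
  {y: True, u: True, v: False}
  {v: True, u: True, y: False}


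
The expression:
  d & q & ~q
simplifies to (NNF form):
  False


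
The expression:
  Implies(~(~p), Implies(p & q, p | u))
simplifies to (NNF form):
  True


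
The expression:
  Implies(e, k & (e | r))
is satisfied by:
  {k: True, e: False}
  {e: False, k: False}
  {e: True, k: True}


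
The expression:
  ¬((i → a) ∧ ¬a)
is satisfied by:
  {i: True, a: True}
  {i: True, a: False}
  {a: True, i: False}


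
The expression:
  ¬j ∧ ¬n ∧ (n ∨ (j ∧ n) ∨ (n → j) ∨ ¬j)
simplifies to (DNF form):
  ¬j ∧ ¬n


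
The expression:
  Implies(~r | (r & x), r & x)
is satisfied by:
  {r: True}


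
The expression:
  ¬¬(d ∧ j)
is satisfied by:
  {j: True, d: True}


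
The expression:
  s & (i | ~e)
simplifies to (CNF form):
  s & (i | ~e)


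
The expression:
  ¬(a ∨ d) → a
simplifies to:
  a ∨ d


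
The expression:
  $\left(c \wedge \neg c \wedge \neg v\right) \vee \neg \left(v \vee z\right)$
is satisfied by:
  {v: False, z: False}


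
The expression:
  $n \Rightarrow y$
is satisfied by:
  {y: True, n: False}
  {n: False, y: False}
  {n: True, y: True}


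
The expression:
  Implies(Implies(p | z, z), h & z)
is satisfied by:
  {h: True, p: True, z: False}
  {p: True, z: False, h: False}
  {z: True, h: True, p: True}
  {z: True, h: True, p: False}


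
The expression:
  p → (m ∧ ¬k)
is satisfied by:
  {m: True, p: False, k: False}
  {m: False, p: False, k: False}
  {k: True, m: True, p: False}
  {k: True, m: False, p: False}
  {p: True, m: True, k: False}


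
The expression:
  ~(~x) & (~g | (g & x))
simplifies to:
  x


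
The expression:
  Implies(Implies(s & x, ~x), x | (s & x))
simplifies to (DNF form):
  x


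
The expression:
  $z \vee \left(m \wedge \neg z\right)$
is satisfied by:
  {z: True, m: True}
  {z: True, m: False}
  {m: True, z: False}


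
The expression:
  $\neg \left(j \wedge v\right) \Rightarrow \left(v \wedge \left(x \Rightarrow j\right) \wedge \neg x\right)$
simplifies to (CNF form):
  $v \wedge \left(j \vee \neg x\right)$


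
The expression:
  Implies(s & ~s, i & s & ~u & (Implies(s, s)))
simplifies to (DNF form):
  True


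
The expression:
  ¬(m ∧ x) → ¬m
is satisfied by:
  {x: True, m: False}
  {m: False, x: False}
  {m: True, x: True}


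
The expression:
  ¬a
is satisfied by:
  {a: False}


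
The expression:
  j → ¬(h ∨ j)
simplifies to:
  ¬j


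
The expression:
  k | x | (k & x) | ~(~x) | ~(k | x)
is always true.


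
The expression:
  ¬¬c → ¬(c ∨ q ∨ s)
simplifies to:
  ¬c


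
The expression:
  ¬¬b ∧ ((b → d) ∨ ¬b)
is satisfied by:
  {b: True, d: True}


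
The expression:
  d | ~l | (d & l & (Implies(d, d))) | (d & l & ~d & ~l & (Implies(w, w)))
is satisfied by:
  {d: True, l: False}
  {l: False, d: False}
  {l: True, d: True}


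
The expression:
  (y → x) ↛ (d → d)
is never true.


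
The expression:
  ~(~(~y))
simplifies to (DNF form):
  ~y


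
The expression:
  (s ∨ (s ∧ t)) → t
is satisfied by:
  {t: True, s: False}
  {s: False, t: False}
  {s: True, t: True}


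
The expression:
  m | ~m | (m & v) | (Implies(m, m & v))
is always true.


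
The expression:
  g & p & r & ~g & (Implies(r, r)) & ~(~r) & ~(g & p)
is never true.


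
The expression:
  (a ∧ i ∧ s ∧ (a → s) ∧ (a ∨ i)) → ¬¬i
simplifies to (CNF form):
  True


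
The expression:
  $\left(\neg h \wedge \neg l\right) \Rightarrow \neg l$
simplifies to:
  $\text{True}$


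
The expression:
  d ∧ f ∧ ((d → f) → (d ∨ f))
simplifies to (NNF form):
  d ∧ f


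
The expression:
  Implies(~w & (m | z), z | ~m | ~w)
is always true.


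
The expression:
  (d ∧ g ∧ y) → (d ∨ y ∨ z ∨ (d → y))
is always true.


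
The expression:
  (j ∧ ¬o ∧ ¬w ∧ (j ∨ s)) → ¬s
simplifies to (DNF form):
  o ∨ w ∨ ¬j ∨ ¬s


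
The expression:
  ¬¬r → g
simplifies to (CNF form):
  g ∨ ¬r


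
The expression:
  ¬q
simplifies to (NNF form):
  ¬q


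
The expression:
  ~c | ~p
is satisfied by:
  {p: False, c: False}
  {c: True, p: False}
  {p: True, c: False}


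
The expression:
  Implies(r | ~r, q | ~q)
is always true.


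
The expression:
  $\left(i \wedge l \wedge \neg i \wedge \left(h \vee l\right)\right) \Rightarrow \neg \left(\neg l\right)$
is always true.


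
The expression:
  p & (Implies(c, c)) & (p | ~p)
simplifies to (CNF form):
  p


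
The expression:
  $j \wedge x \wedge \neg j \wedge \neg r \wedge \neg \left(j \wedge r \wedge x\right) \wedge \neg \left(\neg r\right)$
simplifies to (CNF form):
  $\text{False}$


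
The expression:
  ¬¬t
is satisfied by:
  {t: True}


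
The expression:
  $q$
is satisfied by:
  {q: True}


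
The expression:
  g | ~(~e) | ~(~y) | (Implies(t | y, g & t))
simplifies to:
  e | g | y | ~t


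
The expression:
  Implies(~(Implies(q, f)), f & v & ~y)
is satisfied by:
  {f: True, q: False}
  {q: False, f: False}
  {q: True, f: True}


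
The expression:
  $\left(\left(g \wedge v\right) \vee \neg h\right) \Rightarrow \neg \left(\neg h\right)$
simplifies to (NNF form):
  $h$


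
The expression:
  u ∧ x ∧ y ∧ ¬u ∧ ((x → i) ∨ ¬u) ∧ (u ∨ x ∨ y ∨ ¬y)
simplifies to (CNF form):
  False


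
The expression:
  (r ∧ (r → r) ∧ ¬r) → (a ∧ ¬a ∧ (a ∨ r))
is always true.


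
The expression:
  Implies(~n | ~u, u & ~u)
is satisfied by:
  {u: True, n: True}


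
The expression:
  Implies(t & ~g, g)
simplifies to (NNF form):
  g | ~t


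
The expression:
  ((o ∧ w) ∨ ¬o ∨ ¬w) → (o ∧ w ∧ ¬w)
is never true.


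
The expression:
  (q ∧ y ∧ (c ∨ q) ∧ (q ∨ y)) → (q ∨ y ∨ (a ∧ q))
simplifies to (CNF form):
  True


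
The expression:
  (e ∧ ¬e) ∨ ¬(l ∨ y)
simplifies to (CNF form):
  ¬l ∧ ¬y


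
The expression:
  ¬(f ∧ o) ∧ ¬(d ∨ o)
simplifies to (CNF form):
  ¬d ∧ ¬o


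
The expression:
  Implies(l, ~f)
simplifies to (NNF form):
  ~f | ~l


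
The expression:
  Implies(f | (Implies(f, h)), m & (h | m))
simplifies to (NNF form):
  m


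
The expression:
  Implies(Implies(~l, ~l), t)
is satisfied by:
  {t: True}


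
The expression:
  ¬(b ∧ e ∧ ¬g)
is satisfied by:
  {g: True, e: False, b: False}
  {e: False, b: False, g: False}
  {b: True, g: True, e: False}
  {b: True, e: False, g: False}
  {g: True, e: True, b: False}
  {e: True, g: False, b: False}
  {b: True, e: True, g: True}


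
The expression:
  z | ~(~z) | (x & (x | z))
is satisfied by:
  {x: True, z: True}
  {x: True, z: False}
  {z: True, x: False}


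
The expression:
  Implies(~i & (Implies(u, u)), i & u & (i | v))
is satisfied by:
  {i: True}


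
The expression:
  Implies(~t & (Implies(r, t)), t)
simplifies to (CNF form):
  r | t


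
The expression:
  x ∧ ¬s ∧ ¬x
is never true.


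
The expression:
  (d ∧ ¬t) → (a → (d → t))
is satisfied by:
  {t: True, a: False, d: False}
  {t: False, a: False, d: False}
  {d: True, t: True, a: False}
  {d: True, t: False, a: False}
  {a: True, t: True, d: False}
  {a: True, t: False, d: False}
  {a: True, d: True, t: True}


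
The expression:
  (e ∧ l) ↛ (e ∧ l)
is never true.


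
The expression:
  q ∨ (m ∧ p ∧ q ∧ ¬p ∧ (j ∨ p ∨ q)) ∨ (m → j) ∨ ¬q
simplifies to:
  True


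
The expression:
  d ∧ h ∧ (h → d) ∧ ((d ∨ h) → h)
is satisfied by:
  {h: True, d: True}


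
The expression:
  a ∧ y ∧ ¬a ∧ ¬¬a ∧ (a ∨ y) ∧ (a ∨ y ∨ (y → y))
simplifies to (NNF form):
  False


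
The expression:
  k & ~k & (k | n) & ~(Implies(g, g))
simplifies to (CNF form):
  False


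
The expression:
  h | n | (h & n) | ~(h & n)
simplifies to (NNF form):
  True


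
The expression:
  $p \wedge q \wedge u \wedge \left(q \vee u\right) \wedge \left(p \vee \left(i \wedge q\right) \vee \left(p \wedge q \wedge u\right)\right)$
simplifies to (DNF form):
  $p \wedge q \wedge u$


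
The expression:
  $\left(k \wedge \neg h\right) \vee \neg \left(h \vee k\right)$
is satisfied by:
  {h: False}


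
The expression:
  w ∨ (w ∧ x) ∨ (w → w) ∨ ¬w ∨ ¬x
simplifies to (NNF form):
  True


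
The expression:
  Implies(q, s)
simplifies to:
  s | ~q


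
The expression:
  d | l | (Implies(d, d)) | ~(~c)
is always true.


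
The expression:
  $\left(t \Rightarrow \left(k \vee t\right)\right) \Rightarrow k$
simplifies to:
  $k$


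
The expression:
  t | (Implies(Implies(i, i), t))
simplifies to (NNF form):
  t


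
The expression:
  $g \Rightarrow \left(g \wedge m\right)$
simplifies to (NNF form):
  $m \vee \neg g$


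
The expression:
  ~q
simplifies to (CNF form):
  ~q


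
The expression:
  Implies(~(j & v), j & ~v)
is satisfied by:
  {j: True}


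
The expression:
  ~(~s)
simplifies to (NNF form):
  s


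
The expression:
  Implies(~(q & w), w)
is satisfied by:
  {w: True}


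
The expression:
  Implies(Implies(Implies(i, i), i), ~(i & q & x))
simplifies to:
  ~i | ~q | ~x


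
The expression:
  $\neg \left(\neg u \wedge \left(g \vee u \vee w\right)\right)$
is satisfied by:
  {u: True, w: False, g: False}
  {u: True, g: True, w: False}
  {u: True, w: True, g: False}
  {u: True, g: True, w: True}
  {g: False, w: False, u: False}


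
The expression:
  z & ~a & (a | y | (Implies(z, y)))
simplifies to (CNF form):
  y & z & ~a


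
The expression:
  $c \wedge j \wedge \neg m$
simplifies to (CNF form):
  $c \wedge j \wedge \neg m$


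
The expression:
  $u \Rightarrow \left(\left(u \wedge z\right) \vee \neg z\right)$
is always true.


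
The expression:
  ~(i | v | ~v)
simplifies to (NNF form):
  False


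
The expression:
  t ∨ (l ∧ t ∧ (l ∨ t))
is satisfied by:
  {t: True}


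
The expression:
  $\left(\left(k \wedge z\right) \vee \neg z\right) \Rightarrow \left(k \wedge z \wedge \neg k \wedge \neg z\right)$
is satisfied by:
  {z: True, k: False}


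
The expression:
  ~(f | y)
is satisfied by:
  {y: False, f: False}


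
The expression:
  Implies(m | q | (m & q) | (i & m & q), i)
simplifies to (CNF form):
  (i | ~m) & (i | ~q)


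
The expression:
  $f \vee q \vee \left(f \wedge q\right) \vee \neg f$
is always true.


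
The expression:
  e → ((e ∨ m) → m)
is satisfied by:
  {m: True, e: False}
  {e: False, m: False}
  {e: True, m: True}


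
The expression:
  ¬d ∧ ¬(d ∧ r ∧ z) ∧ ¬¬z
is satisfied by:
  {z: True, d: False}


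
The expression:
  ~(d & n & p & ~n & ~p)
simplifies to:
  True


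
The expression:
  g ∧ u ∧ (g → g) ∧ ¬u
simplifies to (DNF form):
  False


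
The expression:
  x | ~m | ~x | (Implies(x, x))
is always true.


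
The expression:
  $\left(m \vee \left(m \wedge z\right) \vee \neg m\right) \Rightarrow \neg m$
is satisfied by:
  {m: False}


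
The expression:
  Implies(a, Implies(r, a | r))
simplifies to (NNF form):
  True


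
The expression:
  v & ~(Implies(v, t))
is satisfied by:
  {v: True, t: False}
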